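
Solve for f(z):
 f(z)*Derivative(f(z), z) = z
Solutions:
 f(z) = -sqrt(C1 + z^2)
 f(z) = sqrt(C1 + z^2)


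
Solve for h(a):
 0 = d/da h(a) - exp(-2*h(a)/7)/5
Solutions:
 h(a) = 7*log(-sqrt(C1 + a)) - 7*log(35) + 7*log(70)/2
 h(a) = 7*log(C1 + a)/2 - 7*log(35) + 7*log(70)/2


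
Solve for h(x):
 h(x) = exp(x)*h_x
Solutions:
 h(x) = C1*exp(-exp(-x))


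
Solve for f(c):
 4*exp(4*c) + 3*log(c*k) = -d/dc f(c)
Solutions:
 f(c) = C1 - 3*c*log(c*k) + 3*c - exp(4*c)


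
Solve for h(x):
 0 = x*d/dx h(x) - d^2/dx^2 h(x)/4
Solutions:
 h(x) = C1 + C2*erfi(sqrt(2)*x)


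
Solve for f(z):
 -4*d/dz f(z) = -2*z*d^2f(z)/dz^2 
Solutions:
 f(z) = C1 + C2*z^3


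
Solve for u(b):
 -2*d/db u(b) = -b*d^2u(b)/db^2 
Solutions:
 u(b) = C1 + C2*b^3


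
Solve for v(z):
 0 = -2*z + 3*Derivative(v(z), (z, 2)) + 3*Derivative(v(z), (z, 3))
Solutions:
 v(z) = C1 + C2*z + C3*exp(-z) + z^3/9 - z^2/3


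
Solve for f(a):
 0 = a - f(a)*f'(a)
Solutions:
 f(a) = -sqrt(C1 + a^2)
 f(a) = sqrt(C1 + a^2)


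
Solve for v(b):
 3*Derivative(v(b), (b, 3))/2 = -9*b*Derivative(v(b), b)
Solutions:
 v(b) = C1 + Integral(C2*airyai(-6^(1/3)*b) + C3*airybi(-6^(1/3)*b), b)


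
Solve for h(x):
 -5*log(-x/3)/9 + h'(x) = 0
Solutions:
 h(x) = C1 + 5*x*log(-x)/9 + 5*x*(-log(3) - 1)/9


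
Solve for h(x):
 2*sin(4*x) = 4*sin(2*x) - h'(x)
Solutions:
 h(x) = C1 + 4*sin(x)^4


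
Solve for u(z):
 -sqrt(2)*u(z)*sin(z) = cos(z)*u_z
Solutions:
 u(z) = C1*cos(z)^(sqrt(2))


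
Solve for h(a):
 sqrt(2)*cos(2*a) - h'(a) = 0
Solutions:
 h(a) = C1 + sqrt(2)*sin(2*a)/2


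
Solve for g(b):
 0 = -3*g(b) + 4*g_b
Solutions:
 g(b) = C1*exp(3*b/4)


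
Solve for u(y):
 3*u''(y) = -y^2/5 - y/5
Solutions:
 u(y) = C1 + C2*y - y^4/180 - y^3/90


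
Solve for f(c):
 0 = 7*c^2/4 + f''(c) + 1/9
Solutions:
 f(c) = C1 + C2*c - 7*c^4/48 - c^2/18


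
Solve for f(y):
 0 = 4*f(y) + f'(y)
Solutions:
 f(y) = C1*exp(-4*y)


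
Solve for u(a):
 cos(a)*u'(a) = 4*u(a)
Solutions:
 u(a) = C1*(sin(a)^2 + 2*sin(a) + 1)/(sin(a)^2 - 2*sin(a) + 1)


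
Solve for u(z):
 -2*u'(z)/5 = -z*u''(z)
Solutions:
 u(z) = C1 + C2*z^(7/5)


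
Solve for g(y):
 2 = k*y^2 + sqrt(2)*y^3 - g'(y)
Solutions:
 g(y) = C1 + k*y^3/3 + sqrt(2)*y^4/4 - 2*y


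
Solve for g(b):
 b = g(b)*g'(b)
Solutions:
 g(b) = -sqrt(C1 + b^2)
 g(b) = sqrt(C1 + b^2)


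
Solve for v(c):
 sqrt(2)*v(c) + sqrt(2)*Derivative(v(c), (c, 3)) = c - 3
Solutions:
 v(c) = C3*exp(-c) + sqrt(2)*c/2 + (C1*sin(sqrt(3)*c/2) + C2*cos(sqrt(3)*c/2))*exp(c/2) - 3*sqrt(2)/2


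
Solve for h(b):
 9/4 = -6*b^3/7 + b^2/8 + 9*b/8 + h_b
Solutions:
 h(b) = C1 + 3*b^4/14 - b^3/24 - 9*b^2/16 + 9*b/4


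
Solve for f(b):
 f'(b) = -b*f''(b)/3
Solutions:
 f(b) = C1 + C2/b^2


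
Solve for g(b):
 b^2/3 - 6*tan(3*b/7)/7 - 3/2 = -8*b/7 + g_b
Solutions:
 g(b) = C1 + b^3/9 + 4*b^2/7 - 3*b/2 + 2*log(cos(3*b/7))


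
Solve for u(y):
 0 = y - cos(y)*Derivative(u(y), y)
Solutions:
 u(y) = C1 + Integral(y/cos(y), y)


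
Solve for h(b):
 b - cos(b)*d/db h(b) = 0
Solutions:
 h(b) = C1 + Integral(b/cos(b), b)


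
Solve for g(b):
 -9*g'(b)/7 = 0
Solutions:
 g(b) = C1


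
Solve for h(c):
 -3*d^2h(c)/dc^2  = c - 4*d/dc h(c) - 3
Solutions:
 h(c) = C1 + C2*exp(4*c/3) + c^2/8 - 9*c/16


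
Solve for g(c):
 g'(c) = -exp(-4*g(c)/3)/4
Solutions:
 g(c) = 3*log(-I*(C1 - c/3)^(1/4))
 g(c) = 3*log(I*(C1 - c/3)^(1/4))
 g(c) = 3*log(-(C1 - c/3)^(1/4))
 g(c) = 3*log(C1 - c/3)/4


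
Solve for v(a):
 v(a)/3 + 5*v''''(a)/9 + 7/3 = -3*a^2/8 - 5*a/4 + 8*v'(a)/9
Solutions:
 v(a) = C1*exp(a*(-2^(1/3)*5^(2/3)*(29 + 9*sqrt(11))^(1/3) - 10 + 5*2^(2/3)*5^(1/3)/(29 + 9*sqrt(11))^(1/3))/30)*sin(10^(1/3)*sqrt(3)*a*(5*2^(1/3)/(29 + 9*sqrt(11))^(1/3) + 5^(1/3)*(29 + 9*sqrt(11))^(1/3))/30) + C2*exp(a*(-2^(1/3)*5^(2/3)*(29 + 9*sqrt(11))^(1/3) - 10 + 5*2^(2/3)*5^(1/3)/(29 + 9*sqrt(11))^(1/3))/30)*cos(10^(1/3)*sqrt(3)*a*(5*2^(1/3)/(29 + 9*sqrt(11))^(1/3) + 5^(1/3)*(29 + 9*sqrt(11))^(1/3))/30) + C3*exp(a) + C4*exp(a*(-5 - 5*2^(2/3)*5^(1/3)/(29 + 9*sqrt(11))^(1/3) + 2^(1/3)*5^(2/3)*(29 + 9*sqrt(11))^(1/3))/15) - 9*a^2/8 - 39*a/4 - 33


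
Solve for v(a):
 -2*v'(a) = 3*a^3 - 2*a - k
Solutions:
 v(a) = C1 - 3*a^4/8 + a^2/2 + a*k/2


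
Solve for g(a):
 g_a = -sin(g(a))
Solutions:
 g(a) = -acos((-C1 - exp(2*a))/(C1 - exp(2*a))) + 2*pi
 g(a) = acos((-C1 - exp(2*a))/(C1 - exp(2*a)))


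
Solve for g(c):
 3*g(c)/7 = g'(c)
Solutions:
 g(c) = C1*exp(3*c/7)


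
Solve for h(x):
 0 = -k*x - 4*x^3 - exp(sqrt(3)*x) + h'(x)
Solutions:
 h(x) = C1 + k*x^2/2 + x^4 + sqrt(3)*exp(sqrt(3)*x)/3


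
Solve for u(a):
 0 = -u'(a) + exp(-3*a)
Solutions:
 u(a) = C1 - exp(-3*a)/3


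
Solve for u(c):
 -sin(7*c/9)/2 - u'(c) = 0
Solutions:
 u(c) = C1 + 9*cos(7*c/9)/14


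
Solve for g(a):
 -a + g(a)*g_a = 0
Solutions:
 g(a) = -sqrt(C1 + a^2)
 g(a) = sqrt(C1 + a^2)


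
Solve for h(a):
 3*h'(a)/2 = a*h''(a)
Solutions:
 h(a) = C1 + C2*a^(5/2)


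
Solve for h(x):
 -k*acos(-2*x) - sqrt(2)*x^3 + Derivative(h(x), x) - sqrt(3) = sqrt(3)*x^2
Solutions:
 h(x) = C1 + k*(x*acos(-2*x) + sqrt(1 - 4*x^2)/2) + sqrt(2)*x^4/4 + sqrt(3)*x^3/3 + sqrt(3)*x


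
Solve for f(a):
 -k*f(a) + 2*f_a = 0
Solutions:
 f(a) = C1*exp(a*k/2)


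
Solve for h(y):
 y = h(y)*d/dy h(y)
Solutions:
 h(y) = -sqrt(C1 + y^2)
 h(y) = sqrt(C1 + y^2)


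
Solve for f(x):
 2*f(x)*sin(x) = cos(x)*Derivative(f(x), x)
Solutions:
 f(x) = C1/cos(x)^2


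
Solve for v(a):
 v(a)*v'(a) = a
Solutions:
 v(a) = -sqrt(C1 + a^2)
 v(a) = sqrt(C1 + a^2)


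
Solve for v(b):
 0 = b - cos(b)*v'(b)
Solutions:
 v(b) = C1 + Integral(b/cos(b), b)


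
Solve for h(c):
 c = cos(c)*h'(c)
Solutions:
 h(c) = C1 + Integral(c/cos(c), c)


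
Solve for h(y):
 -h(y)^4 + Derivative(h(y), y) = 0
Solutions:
 h(y) = (-1/(C1 + 3*y))^(1/3)
 h(y) = (-1/(C1 + y))^(1/3)*(-3^(2/3) - 3*3^(1/6)*I)/6
 h(y) = (-1/(C1 + y))^(1/3)*(-3^(2/3) + 3*3^(1/6)*I)/6


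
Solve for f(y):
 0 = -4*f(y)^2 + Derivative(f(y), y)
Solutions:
 f(y) = -1/(C1 + 4*y)


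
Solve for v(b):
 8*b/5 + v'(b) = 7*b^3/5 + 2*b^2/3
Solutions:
 v(b) = C1 + 7*b^4/20 + 2*b^3/9 - 4*b^2/5


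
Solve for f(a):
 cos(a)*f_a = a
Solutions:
 f(a) = C1 + Integral(a/cos(a), a)


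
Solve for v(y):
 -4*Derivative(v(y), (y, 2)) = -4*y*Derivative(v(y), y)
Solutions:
 v(y) = C1 + C2*erfi(sqrt(2)*y/2)


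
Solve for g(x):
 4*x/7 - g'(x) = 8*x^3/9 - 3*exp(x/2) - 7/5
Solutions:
 g(x) = C1 - 2*x^4/9 + 2*x^2/7 + 7*x/5 + 6*exp(x/2)


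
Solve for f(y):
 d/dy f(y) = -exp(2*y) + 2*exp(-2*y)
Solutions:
 f(y) = C1 - exp(2*y)/2 - exp(-2*y)


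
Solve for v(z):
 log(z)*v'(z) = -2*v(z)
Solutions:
 v(z) = C1*exp(-2*li(z))


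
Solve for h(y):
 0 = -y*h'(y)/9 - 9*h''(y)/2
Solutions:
 h(y) = C1 + C2*erf(y/9)


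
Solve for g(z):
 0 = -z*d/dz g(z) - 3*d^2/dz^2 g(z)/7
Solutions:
 g(z) = C1 + C2*erf(sqrt(42)*z/6)


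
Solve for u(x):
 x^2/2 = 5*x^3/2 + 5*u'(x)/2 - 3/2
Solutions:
 u(x) = C1 - x^4/4 + x^3/15 + 3*x/5


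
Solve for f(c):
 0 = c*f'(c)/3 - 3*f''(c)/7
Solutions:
 f(c) = C1 + C2*erfi(sqrt(14)*c/6)


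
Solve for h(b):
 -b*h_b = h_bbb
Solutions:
 h(b) = C1 + Integral(C2*airyai(-b) + C3*airybi(-b), b)


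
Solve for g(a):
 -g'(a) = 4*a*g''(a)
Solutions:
 g(a) = C1 + C2*a^(3/4)


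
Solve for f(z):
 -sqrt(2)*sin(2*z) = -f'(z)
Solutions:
 f(z) = C1 - sqrt(2)*cos(2*z)/2


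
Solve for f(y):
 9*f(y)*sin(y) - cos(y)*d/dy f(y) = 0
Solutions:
 f(y) = C1/cos(y)^9


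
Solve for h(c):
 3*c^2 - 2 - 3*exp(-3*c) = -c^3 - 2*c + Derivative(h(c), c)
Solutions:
 h(c) = C1 + c^4/4 + c^3 + c^2 - 2*c + exp(-3*c)


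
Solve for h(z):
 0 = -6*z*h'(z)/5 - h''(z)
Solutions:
 h(z) = C1 + C2*erf(sqrt(15)*z/5)


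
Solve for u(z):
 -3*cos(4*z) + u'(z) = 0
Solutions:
 u(z) = C1 + 3*sin(4*z)/4


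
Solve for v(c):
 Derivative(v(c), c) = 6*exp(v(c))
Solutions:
 v(c) = log(-1/(C1 + 6*c))


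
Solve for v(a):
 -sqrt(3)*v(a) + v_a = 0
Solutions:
 v(a) = C1*exp(sqrt(3)*a)


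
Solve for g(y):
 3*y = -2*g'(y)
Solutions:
 g(y) = C1 - 3*y^2/4


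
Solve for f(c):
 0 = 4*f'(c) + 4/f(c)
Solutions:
 f(c) = -sqrt(C1 - 2*c)
 f(c) = sqrt(C1 - 2*c)


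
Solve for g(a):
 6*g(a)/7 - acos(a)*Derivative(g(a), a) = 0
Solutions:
 g(a) = C1*exp(6*Integral(1/acos(a), a)/7)


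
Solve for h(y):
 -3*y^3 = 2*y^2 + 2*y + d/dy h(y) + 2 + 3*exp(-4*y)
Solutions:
 h(y) = C1 - 3*y^4/4 - 2*y^3/3 - y^2 - 2*y + 3*exp(-4*y)/4


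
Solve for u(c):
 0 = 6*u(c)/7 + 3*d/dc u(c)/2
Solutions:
 u(c) = C1*exp(-4*c/7)


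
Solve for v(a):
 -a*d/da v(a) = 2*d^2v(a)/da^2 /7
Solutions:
 v(a) = C1 + C2*erf(sqrt(7)*a/2)


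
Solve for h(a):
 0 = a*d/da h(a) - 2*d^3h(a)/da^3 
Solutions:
 h(a) = C1 + Integral(C2*airyai(2^(2/3)*a/2) + C3*airybi(2^(2/3)*a/2), a)


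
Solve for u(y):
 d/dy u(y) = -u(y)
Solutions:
 u(y) = C1*exp(-y)


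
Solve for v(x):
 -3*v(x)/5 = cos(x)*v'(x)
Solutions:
 v(x) = C1*(sin(x) - 1)^(3/10)/(sin(x) + 1)^(3/10)


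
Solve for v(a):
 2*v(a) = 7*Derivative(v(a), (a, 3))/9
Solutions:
 v(a) = C3*exp(18^(1/3)*7^(2/3)*a/7) + (C1*sin(3*2^(1/3)*3^(1/6)*7^(2/3)*a/14) + C2*cos(3*2^(1/3)*3^(1/6)*7^(2/3)*a/14))*exp(-18^(1/3)*7^(2/3)*a/14)


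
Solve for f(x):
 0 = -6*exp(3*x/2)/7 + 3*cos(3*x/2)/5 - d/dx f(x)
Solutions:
 f(x) = C1 - 4*exp(3*x/2)/7 + 2*sin(3*x/2)/5


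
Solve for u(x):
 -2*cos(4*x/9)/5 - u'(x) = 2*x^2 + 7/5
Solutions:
 u(x) = C1 - 2*x^3/3 - 7*x/5 - 9*sin(4*x/9)/10


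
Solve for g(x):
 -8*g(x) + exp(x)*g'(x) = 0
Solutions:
 g(x) = C1*exp(-8*exp(-x))


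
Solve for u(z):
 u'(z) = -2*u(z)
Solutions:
 u(z) = C1*exp(-2*z)


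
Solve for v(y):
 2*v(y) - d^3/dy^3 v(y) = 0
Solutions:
 v(y) = C3*exp(2^(1/3)*y) + (C1*sin(2^(1/3)*sqrt(3)*y/2) + C2*cos(2^(1/3)*sqrt(3)*y/2))*exp(-2^(1/3)*y/2)


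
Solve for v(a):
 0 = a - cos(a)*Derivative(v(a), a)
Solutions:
 v(a) = C1 + Integral(a/cos(a), a)


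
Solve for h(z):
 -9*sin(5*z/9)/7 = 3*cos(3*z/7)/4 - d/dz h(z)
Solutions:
 h(z) = C1 + 7*sin(3*z/7)/4 - 81*cos(5*z/9)/35


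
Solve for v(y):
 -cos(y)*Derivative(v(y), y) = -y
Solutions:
 v(y) = C1 + Integral(y/cos(y), y)


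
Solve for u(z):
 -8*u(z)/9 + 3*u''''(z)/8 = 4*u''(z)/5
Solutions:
 u(z) = C1*exp(-2*sqrt(10)*z*sqrt(6 + sqrt(111))/15) + C2*exp(2*sqrt(10)*z*sqrt(6 + sqrt(111))/15) + C3*sin(2*sqrt(10)*z*sqrt(-6 + sqrt(111))/15) + C4*cos(2*sqrt(10)*z*sqrt(-6 + sqrt(111))/15)


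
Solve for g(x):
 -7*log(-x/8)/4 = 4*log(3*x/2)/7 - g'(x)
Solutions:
 g(x) = C1 + 65*x*log(x)/28 + x*(-163*log(2) - 65 + 16*log(3) + 49*I*pi)/28


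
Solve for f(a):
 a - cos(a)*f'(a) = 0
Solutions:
 f(a) = C1 + Integral(a/cos(a), a)


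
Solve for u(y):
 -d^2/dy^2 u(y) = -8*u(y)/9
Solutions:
 u(y) = C1*exp(-2*sqrt(2)*y/3) + C2*exp(2*sqrt(2)*y/3)


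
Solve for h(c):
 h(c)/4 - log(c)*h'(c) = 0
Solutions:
 h(c) = C1*exp(li(c)/4)


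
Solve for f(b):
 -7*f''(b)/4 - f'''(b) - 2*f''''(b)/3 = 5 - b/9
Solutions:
 f(b) = C1 + C2*b + 2*b^3/189 - 638*b^2/441 + (C3*sin(sqrt(33)*b/4) + C4*cos(sqrt(33)*b/4))*exp(-3*b/4)


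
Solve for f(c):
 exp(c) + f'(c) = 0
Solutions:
 f(c) = C1 - exp(c)


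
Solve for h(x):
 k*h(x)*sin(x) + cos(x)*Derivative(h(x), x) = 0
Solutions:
 h(x) = C1*exp(k*log(cos(x)))


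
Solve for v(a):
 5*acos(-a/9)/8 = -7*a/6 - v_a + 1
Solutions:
 v(a) = C1 - 7*a^2/12 - 5*a*acos(-a/9)/8 + a - 5*sqrt(81 - a^2)/8


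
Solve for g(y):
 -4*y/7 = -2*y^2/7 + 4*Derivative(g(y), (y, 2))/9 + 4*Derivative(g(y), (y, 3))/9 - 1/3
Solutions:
 g(y) = C1 + C2*y + C3*exp(-y) + 3*y^4/56 - 3*y^3/7 + 93*y^2/56


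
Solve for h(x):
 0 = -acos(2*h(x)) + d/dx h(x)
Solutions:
 Integral(1/acos(2*_y), (_y, h(x))) = C1 + x


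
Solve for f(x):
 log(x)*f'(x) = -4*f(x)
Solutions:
 f(x) = C1*exp(-4*li(x))


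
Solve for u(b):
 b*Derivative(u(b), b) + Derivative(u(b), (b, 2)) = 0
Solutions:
 u(b) = C1 + C2*erf(sqrt(2)*b/2)


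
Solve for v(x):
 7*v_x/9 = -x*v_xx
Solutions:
 v(x) = C1 + C2*x^(2/9)


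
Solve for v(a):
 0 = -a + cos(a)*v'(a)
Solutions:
 v(a) = C1 + Integral(a/cos(a), a)


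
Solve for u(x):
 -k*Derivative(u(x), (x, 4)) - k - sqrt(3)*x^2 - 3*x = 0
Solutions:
 u(x) = C1 + C2*x + C3*x^2 + C4*x^3 - x^4/24 - sqrt(3)*x^6/(360*k) - x^5/(40*k)


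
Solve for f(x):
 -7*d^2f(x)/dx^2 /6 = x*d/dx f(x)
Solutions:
 f(x) = C1 + C2*erf(sqrt(21)*x/7)


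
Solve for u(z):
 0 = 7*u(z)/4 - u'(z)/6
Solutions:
 u(z) = C1*exp(21*z/2)


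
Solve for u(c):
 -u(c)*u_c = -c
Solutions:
 u(c) = -sqrt(C1 + c^2)
 u(c) = sqrt(C1 + c^2)


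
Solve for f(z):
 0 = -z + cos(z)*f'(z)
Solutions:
 f(z) = C1 + Integral(z/cos(z), z)


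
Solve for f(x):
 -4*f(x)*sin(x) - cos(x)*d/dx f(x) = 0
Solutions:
 f(x) = C1*cos(x)^4


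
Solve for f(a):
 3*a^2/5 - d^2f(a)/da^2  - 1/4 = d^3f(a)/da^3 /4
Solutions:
 f(a) = C1 + C2*a + C3*exp(-4*a) + a^4/20 - a^3/20 - 7*a^2/80


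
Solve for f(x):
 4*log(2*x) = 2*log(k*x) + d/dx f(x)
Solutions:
 f(x) = C1 + 2*x*(-log(k) - 1 + 2*log(2)) + 2*x*log(x)


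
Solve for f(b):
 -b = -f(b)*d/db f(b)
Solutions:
 f(b) = -sqrt(C1 + b^2)
 f(b) = sqrt(C1 + b^2)


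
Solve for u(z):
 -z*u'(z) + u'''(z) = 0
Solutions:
 u(z) = C1 + Integral(C2*airyai(z) + C3*airybi(z), z)


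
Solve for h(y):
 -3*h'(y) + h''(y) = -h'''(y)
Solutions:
 h(y) = C1 + C2*exp(y*(-1 + sqrt(13))/2) + C3*exp(-y*(1 + sqrt(13))/2)


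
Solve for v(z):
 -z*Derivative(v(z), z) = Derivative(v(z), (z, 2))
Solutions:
 v(z) = C1 + C2*erf(sqrt(2)*z/2)


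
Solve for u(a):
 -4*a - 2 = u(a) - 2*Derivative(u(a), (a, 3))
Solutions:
 u(a) = C3*exp(2^(2/3)*a/2) - 4*a + (C1*sin(2^(2/3)*sqrt(3)*a/4) + C2*cos(2^(2/3)*sqrt(3)*a/4))*exp(-2^(2/3)*a/4) - 2


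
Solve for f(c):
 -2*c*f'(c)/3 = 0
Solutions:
 f(c) = C1


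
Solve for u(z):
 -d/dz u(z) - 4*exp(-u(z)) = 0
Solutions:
 u(z) = log(C1 - 4*z)


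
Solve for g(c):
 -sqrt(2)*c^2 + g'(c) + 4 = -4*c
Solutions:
 g(c) = C1 + sqrt(2)*c^3/3 - 2*c^2 - 4*c


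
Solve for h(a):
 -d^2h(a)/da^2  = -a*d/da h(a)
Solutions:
 h(a) = C1 + C2*erfi(sqrt(2)*a/2)


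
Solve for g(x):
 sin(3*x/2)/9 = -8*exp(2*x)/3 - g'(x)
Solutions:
 g(x) = C1 - 4*exp(2*x)/3 + 2*cos(3*x/2)/27


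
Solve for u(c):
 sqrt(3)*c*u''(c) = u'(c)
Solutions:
 u(c) = C1 + C2*c^(sqrt(3)/3 + 1)


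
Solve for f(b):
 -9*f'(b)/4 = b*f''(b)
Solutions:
 f(b) = C1 + C2/b^(5/4)


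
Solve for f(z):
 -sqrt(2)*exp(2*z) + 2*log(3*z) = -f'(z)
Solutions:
 f(z) = C1 - 2*z*log(z) + 2*z*(1 - log(3)) + sqrt(2)*exp(2*z)/2


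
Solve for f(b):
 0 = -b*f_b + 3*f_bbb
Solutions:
 f(b) = C1 + Integral(C2*airyai(3^(2/3)*b/3) + C3*airybi(3^(2/3)*b/3), b)


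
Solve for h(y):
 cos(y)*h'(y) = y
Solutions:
 h(y) = C1 + Integral(y/cos(y), y)


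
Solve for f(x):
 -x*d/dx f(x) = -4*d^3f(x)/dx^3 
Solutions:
 f(x) = C1 + Integral(C2*airyai(2^(1/3)*x/2) + C3*airybi(2^(1/3)*x/2), x)


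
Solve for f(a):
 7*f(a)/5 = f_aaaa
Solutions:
 f(a) = C1*exp(-5^(3/4)*7^(1/4)*a/5) + C2*exp(5^(3/4)*7^(1/4)*a/5) + C3*sin(5^(3/4)*7^(1/4)*a/5) + C4*cos(5^(3/4)*7^(1/4)*a/5)


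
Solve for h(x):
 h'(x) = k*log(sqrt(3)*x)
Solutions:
 h(x) = C1 + k*x*log(x) - k*x + k*x*log(3)/2


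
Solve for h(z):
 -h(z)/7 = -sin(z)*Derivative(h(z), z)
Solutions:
 h(z) = C1*(cos(z) - 1)^(1/14)/(cos(z) + 1)^(1/14)


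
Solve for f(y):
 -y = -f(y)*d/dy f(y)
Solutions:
 f(y) = -sqrt(C1 + y^2)
 f(y) = sqrt(C1 + y^2)


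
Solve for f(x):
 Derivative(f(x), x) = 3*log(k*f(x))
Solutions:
 li(k*f(x))/k = C1 + 3*x


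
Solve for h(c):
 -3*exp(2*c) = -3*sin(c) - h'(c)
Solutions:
 h(c) = C1 + 3*exp(2*c)/2 + 3*cos(c)


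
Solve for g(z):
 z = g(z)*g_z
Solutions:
 g(z) = -sqrt(C1 + z^2)
 g(z) = sqrt(C1 + z^2)


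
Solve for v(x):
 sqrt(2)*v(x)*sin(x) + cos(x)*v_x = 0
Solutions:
 v(x) = C1*cos(x)^(sqrt(2))


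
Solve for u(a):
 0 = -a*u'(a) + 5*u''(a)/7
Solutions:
 u(a) = C1 + C2*erfi(sqrt(70)*a/10)


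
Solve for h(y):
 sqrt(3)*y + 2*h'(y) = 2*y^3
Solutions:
 h(y) = C1 + y^4/4 - sqrt(3)*y^2/4


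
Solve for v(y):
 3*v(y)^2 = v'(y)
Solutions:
 v(y) = -1/(C1 + 3*y)


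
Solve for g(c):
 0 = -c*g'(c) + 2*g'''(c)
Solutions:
 g(c) = C1 + Integral(C2*airyai(2^(2/3)*c/2) + C3*airybi(2^(2/3)*c/2), c)


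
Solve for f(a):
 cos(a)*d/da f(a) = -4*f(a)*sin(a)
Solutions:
 f(a) = C1*cos(a)^4


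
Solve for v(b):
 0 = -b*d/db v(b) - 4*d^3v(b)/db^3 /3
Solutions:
 v(b) = C1 + Integral(C2*airyai(-6^(1/3)*b/2) + C3*airybi(-6^(1/3)*b/2), b)


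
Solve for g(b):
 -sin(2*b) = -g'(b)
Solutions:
 g(b) = C1 - cos(2*b)/2


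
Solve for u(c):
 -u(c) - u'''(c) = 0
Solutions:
 u(c) = C3*exp(-c) + (C1*sin(sqrt(3)*c/2) + C2*cos(sqrt(3)*c/2))*exp(c/2)


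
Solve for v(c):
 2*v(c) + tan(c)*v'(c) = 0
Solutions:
 v(c) = C1/sin(c)^2


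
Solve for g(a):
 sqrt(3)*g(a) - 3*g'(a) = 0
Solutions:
 g(a) = C1*exp(sqrt(3)*a/3)


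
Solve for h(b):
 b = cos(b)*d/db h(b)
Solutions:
 h(b) = C1 + Integral(b/cos(b), b)


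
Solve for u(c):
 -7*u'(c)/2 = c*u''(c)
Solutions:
 u(c) = C1 + C2/c^(5/2)


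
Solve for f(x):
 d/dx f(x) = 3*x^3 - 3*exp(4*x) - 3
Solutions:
 f(x) = C1 + 3*x^4/4 - 3*x - 3*exp(4*x)/4


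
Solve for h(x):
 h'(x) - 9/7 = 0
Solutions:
 h(x) = C1 + 9*x/7


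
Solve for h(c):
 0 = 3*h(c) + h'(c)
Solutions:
 h(c) = C1*exp(-3*c)


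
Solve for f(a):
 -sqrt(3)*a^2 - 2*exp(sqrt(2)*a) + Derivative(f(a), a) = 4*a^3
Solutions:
 f(a) = C1 + a^4 + sqrt(3)*a^3/3 + sqrt(2)*exp(sqrt(2)*a)


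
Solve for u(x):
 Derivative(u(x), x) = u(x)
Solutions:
 u(x) = C1*exp(x)


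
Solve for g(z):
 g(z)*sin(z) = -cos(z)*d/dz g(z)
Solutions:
 g(z) = C1*cos(z)


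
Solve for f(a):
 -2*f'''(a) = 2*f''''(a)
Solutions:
 f(a) = C1 + C2*a + C3*a^2 + C4*exp(-a)


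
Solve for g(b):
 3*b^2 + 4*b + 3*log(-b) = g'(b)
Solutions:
 g(b) = C1 + b^3 + 2*b^2 + 3*b*log(-b) - 3*b


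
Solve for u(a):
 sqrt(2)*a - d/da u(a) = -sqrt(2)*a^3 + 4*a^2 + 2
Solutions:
 u(a) = C1 + sqrt(2)*a^4/4 - 4*a^3/3 + sqrt(2)*a^2/2 - 2*a


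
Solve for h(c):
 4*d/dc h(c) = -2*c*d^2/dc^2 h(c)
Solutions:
 h(c) = C1 + C2/c


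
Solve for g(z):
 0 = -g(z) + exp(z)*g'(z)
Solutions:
 g(z) = C1*exp(-exp(-z))


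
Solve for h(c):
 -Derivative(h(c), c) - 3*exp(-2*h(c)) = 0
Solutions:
 h(c) = log(-sqrt(C1 - 6*c))
 h(c) = log(C1 - 6*c)/2


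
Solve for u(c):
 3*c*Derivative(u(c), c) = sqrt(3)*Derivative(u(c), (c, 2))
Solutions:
 u(c) = C1 + C2*erfi(sqrt(2)*3^(1/4)*c/2)


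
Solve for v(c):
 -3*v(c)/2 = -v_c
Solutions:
 v(c) = C1*exp(3*c/2)


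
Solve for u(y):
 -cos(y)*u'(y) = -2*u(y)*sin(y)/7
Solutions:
 u(y) = C1/cos(y)^(2/7)


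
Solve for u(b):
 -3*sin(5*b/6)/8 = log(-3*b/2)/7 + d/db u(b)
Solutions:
 u(b) = C1 - b*log(-b)/7 - b*log(3)/7 + b*log(2)/7 + b/7 + 9*cos(5*b/6)/20


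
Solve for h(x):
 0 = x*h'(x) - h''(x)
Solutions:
 h(x) = C1 + C2*erfi(sqrt(2)*x/2)


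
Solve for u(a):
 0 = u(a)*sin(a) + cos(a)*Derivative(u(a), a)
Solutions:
 u(a) = C1*cos(a)


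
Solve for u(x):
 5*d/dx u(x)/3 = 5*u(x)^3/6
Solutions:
 u(x) = -sqrt(-1/(C1 + x))
 u(x) = sqrt(-1/(C1 + x))


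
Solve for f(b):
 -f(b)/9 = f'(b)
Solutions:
 f(b) = C1*exp(-b/9)


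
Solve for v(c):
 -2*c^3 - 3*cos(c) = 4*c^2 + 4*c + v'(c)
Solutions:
 v(c) = C1 - c^4/2 - 4*c^3/3 - 2*c^2 - 3*sin(c)


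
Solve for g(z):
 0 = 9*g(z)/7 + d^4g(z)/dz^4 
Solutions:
 g(z) = (C1*sin(sqrt(6)*7^(3/4)*z/14) + C2*cos(sqrt(6)*7^(3/4)*z/14))*exp(-sqrt(6)*7^(3/4)*z/14) + (C3*sin(sqrt(6)*7^(3/4)*z/14) + C4*cos(sqrt(6)*7^(3/4)*z/14))*exp(sqrt(6)*7^(3/4)*z/14)


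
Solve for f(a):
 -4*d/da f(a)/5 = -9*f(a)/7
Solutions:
 f(a) = C1*exp(45*a/28)


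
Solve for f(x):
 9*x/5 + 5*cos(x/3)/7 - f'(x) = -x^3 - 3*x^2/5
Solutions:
 f(x) = C1 + x^4/4 + x^3/5 + 9*x^2/10 + 15*sin(x/3)/7


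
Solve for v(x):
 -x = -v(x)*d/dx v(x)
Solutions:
 v(x) = -sqrt(C1 + x^2)
 v(x) = sqrt(C1 + x^2)


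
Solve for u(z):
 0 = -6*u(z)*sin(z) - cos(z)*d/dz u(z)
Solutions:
 u(z) = C1*cos(z)^6


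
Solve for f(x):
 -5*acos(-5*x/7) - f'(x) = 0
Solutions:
 f(x) = C1 - 5*x*acos(-5*x/7) - sqrt(49 - 25*x^2)


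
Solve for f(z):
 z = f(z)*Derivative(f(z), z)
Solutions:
 f(z) = -sqrt(C1 + z^2)
 f(z) = sqrt(C1 + z^2)


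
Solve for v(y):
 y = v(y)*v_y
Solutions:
 v(y) = -sqrt(C1 + y^2)
 v(y) = sqrt(C1 + y^2)


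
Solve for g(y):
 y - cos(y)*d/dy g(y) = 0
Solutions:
 g(y) = C1 + Integral(y/cos(y), y)


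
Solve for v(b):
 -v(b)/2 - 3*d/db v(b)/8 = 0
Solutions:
 v(b) = C1*exp(-4*b/3)


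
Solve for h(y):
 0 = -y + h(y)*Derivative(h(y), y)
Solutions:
 h(y) = -sqrt(C1 + y^2)
 h(y) = sqrt(C1 + y^2)


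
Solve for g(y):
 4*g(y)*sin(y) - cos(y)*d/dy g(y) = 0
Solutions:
 g(y) = C1/cos(y)^4


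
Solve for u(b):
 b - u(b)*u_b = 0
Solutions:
 u(b) = -sqrt(C1 + b^2)
 u(b) = sqrt(C1 + b^2)


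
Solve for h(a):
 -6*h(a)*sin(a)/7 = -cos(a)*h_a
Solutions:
 h(a) = C1/cos(a)^(6/7)


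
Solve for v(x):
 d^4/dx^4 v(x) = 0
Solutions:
 v(x) = C1 + C2*x + C3*x^2 + C4*x^3


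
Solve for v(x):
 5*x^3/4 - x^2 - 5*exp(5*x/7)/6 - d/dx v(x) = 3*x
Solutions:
 v(x) = C1 + 5*x^4/16 - x^3/3 - 3*x^2/2 - 7*exp(5*x/7)/6


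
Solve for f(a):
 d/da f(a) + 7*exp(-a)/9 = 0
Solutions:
 f(a) = C1 + 7*exp(-a)/9


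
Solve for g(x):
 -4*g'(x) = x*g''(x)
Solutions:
 g(x) = C1 + C2/x^3


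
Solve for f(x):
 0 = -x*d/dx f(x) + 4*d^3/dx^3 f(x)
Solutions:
 f(x) = C1 + Integral(C2*airyai(2^(1/3)*x/2) + C3*airybi(2^(1/3)*x/2), x)


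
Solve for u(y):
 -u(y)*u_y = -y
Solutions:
 u(y) = -sqrt(C1 + y^2)
 u(y) = sqrt(C1 + y^2)


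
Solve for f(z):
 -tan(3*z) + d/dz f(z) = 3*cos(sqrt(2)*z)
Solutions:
 f(z) = C1 - log(cos(3*z))/3 + 3*sqrt(2)*sin(sqrt(2)*z)/2


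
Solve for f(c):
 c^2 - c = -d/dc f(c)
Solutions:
 f(c) = C1 - c^3/3 + c^2/2


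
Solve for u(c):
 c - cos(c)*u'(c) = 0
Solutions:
 u(c) = C1 + Integral(c/cos(c), c)


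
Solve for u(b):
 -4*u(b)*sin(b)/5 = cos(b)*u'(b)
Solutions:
 u(b) = C1*cos(b)^(4/5)


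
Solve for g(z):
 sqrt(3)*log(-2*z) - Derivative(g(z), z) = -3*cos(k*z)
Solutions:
 g(z) = C1 + sqrt(3)*z*(log(-z) - 1) + sqrt(3)*z*log(2) + 3*Piecewise((sin(k*z)/k, Ne(k, 0)), (z, True))


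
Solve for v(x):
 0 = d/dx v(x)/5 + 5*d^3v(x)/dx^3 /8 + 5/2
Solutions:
 v(x) = C1 + C2*sin(2*sqrt(2)*x/5) + C3*cos(2*sqrt(2)*x/5) - 25*x/2


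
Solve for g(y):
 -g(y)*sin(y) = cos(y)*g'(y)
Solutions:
 g(y) = C1*cos(y)


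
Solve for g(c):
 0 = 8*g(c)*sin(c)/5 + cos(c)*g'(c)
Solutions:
 g(c) = C1*cos(c)^(8/5)


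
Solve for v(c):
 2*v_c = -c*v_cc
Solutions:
 v(c) = C1 + C2/c


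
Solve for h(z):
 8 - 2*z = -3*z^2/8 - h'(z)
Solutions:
 h(z) = C1 - z^3/8 + z^2 - 8*z


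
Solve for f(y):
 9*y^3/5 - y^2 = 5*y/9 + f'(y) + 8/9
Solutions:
 f(y) = C1 + 9*y^4/20 - y^3/3 - 5*y^2/18 - 8*y/9


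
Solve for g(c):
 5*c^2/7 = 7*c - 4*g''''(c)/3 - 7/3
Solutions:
 g(c) = C1 + C2*c + C3*c^2 + C4*c^3 - c^6/672 + 7*c^5/160 - 7*c^4/96


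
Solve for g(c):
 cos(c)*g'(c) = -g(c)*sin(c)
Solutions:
 g(c) = C1*cos(c)


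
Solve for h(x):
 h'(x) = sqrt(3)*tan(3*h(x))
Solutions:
 h(x) = -asin(C1*exp(3*sqrt(3)*x))/3 + pi/3
 h(x) = asin(C1*exp(3*sqrt(3)*x))/3


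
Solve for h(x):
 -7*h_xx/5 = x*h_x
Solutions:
 h(x) = C1 + C2*erf(sqrt(70)*x/14)


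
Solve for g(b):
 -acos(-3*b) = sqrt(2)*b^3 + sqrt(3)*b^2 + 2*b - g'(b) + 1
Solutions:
 g(b) = C1 + sqrt(2)*b^4/4 + sqrt(3)*b^3/3 + b^2 + b*acos(-3*b) + b + sqrt(1 - 9*b^2)/3


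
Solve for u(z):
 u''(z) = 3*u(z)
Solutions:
 u(z) = C1*exp(-sqrt(3)*z) + C2*exp(sqrt(3)*z)


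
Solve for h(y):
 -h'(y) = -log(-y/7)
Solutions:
 h(y) = C1 + y*log(-y) + y*(-log(7) - 1)


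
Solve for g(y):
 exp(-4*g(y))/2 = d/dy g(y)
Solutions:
 g(y) = log(-I*(C1 + 2*y)^(1/4))
 g(y) = log(I*(C1 + 2*y)^(1/4))
 g(y) = log(-(C1 + 2*y)^(1/4))
 g(y) = log(C1 + 2*y)/4


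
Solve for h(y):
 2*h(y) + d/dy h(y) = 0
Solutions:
 h(y) = C1*exp(-2*y)


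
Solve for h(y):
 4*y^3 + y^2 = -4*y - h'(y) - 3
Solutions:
 h(y) = C1 - y^4 - y^3/3 - 2*y^2 - 3*y


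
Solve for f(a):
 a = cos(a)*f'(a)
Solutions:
 f(a) = C1 + Integral(a/cos(a), a)


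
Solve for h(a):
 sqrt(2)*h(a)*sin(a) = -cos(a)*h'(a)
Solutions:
 h(a) = C1*cos(a)^(sqrt(2))


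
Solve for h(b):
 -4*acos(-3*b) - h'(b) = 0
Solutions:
 h(b) = C1 - 4*b*acos(-3*b) - 4*sqrt(1 - 9*b^2)/3


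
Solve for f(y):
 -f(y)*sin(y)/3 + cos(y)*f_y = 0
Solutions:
 f(y) = C1/cos(y)^(1/3)


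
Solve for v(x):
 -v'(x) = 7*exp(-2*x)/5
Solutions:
 v(x) = C1 + 7*exp(-2*x)/10


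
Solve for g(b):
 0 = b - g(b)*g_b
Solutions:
 g(b) = -sqrt(C1 + b^2)
 g(b) = sqrt(C1 + b^2)


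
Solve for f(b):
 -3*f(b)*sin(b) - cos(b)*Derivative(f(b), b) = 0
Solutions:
 f(b) = C1*cos(b)^3


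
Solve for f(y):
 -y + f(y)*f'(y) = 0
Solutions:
 f(y) = -sqrt(C1 + y^2)
 f(y) = sqrt(C1 + y^2)


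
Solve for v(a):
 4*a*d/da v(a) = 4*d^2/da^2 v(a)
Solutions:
 v(a) = C1 + C2*erfi(sqrt(2)*a/2)


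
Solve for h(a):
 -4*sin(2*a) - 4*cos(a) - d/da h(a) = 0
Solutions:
 h(a) = C1 - 4*sin(a) + 2*cos(2*a)


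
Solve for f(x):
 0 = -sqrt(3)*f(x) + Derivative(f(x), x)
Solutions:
 f(x) = C1*exp(sqrt(3)*x)


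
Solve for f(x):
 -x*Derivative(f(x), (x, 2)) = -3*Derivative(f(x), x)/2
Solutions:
 f(x) = C1 + C2*x^(5/2)


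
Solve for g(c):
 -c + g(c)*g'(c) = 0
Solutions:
 g(c) = -sqrt(C1 + c^2)
 g(c) = sqrt(C1 + c^2)


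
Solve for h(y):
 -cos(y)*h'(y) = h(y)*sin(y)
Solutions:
 h(y) = C1*cos(y)


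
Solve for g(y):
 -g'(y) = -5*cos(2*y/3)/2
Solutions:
 g(y) = C1 + 15*sin(2*y/3)/4


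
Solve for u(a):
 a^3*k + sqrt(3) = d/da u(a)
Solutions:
 u(a) = C1 + a^4*k/4 + sqrt(3)*a


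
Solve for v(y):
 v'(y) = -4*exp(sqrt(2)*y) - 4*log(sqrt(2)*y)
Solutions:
 v(y) = C1 - 4*y*log(y) + 2*y*(2 - log(2)) - 2*sqrt(2)*exp(sqrt(2)*y)


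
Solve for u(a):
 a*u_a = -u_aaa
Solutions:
 u(a) = C1 + Integral(C2*airyai(-a) + C3*airybi(-a), a)


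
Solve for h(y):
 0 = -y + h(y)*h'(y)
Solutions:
 h(y) = -sqrt(C1 + y^2)
 h(y) = sqrt(C1 + y^2)


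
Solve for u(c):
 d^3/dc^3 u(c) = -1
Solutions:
 u(c) = C1 + C2*c + C3*c^2 - c^3/6


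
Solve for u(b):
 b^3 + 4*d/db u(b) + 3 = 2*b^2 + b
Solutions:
 u(b) = C1 - b^4/16 + b^3/6 + b^2/8 - 3*b/4


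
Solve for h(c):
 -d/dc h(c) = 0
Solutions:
 h(c) = C1


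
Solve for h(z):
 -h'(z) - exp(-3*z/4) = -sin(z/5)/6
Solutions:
 h(z) = C1 - 5*cos(z/5)/6 + 4*exp(-3*z/4)/3


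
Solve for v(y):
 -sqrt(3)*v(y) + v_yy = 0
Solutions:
 v(y) = C1*exp(-3^(1/4)*y) + C2*exp(3^(1/4)*y)


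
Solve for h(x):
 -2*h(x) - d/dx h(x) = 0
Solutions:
 h(x) = C1*exp(-2*x)


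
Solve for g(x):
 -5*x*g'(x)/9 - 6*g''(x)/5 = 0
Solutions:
 g(x) = C1 + C2*erf(5*sqrt(3)*x/18)


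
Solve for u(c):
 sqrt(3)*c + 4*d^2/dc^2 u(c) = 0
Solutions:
 u(c) = C1 + C2*c - sqrt(3)*c^3/24


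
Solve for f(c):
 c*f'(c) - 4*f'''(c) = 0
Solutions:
 f(c) = C1 + Integral(C2*airyai(2^(1/3)*c/2) + C3*airybi(2^(1/3)*c/2), c)


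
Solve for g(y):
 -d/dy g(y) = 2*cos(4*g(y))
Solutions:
 g(y) = -asin((C1 + exp(16*y))/(C1 - exp(16*y)))/4 + pi/4
 g(y) = asin((C1 + exp(16*y))/(C1 - exp(16*y)))/4


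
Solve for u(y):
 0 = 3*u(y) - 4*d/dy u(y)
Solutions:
 u(y) = C1*exp(3*y/4)


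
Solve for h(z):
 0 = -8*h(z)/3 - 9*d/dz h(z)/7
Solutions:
 h(z) = C1*exp(-56*z/27)


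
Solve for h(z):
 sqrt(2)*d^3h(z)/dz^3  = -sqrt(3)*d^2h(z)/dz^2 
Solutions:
 h(z) = C1 + C2*z + C3*exp(-sqrt(6)*z/2)


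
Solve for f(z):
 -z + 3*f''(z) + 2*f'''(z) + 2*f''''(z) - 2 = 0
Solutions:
 f(z) = C1 + C2*z + z^3/18 + 2*z^2/9 + (C3*sin(sqrt(5)*z/2) + C4*cos(sqrt(5)*z/2))*exp(-z/2)


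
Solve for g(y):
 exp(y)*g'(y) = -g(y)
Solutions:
 g(y) = C1*exp(exp(-y))


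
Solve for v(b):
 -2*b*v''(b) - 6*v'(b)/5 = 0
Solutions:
 v(b) = C1 + C2*b^(2/5)


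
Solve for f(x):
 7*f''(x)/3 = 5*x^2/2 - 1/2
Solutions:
 f(x) = C1 + C2*x + 5*x^4/56 - 3*x^2/28


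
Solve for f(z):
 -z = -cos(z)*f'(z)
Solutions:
 f(z) = C1 + Integral(z/cos(z), z)


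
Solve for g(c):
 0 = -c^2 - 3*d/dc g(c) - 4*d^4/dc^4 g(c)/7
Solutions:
 g(c) = C1 + C4*exp(-42^(1/3)*c/2) - c^3/9 + (C2*sin(14^(1/3)*3^(5/6)*c/4) + C3*cos(14^(1/3)*3^(5/6)*c/4))*exp(42^(1/3)*c/4)


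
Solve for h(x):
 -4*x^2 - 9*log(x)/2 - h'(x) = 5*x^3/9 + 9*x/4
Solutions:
 h(x) = C1 - 5*x^4/36 - 4*x^3/3 - 9*x^2/8 - 9*x*log(x)/2 + 9*x/2


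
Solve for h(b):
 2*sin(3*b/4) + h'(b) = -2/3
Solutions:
 h(b) = C1 - 2*b/3 + 8*cos(3*b/4)/3


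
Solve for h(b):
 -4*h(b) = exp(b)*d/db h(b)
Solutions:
 h(b) = C1*exp(4*exp(-b))


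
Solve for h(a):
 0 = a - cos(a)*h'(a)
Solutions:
 h(a) = C1 + Integral(a/cos(a), a)


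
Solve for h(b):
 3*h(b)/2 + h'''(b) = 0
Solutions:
 h(b) = C3*exp(-2^(2/3)*3^(1/3)*b/2) + (C1*sin(2^(2/3)*3^(5/6)*b/4) + C2*cos(2^(2/3)*3^(5/6)*b/4))*exp(2^(2/3)*3^(1/3)*b/4)


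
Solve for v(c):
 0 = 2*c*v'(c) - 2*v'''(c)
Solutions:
 v(c) = C1 + Integral(C2*airyai(c) + C3*airybi(c), c)


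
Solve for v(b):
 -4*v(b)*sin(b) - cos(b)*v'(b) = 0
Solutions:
 v(b) = C1*cos(b)^4


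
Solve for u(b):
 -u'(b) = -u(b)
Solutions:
 u(b) = C1*exp(b)


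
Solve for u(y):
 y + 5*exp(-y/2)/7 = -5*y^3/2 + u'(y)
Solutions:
 u(y) = C1 + 5*y^4/8 + y^2/2 - 10*exp(-y/2)/7


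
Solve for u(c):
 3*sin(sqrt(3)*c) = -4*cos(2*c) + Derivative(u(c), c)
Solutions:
 u(c) = C1 + 2*sin(2*c) - sqrt(3)*cos(sqrt(3)*c)


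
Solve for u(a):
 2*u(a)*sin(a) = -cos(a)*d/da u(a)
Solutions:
 u(a) = C1*cos(a)^2


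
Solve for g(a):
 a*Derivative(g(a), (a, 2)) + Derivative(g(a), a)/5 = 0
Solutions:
 g(a) = C1 + C2*a^(4/5)


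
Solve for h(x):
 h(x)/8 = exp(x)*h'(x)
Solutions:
 h(x) = C1*exp(-exp(-x)/8)


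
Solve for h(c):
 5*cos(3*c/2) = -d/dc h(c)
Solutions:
 h(c) = C1 - 10*sin(3*c/2)/3


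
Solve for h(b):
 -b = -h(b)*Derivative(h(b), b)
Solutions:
 h(b) = -sqrt(C1 + b^2)
 h(b) = sqrt(C1 + b^2)


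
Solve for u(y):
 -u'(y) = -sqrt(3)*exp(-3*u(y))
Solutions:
 u(y) = log(C1 + 3*sqrt(3)*y)/3
 u(y) = log((-3^(1/3) - 3^(5/6)*I)*(C1 + sqrt(3)*y)^(1/3)/2)
 u(y) = log((-3^(1/3) + 3^(5/6)*I)*(C1 + sqrt(3)*y)^(1/3)/2)


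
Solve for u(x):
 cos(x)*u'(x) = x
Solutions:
 u(x) = C1 + Integral(x/cos(x), x)


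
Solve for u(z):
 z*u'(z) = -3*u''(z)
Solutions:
 u(z) = C1 + C2*erf(sqrt(6)*z/6)


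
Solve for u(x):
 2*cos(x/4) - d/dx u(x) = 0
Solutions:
 u(x) = C1 + 8*sin(x/4)


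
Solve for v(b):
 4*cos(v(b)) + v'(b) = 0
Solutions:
 v(b) = pi - asin((C1 + exp(8*b))/(C1 - exp(8*b)))
 v(b) = asin((C1 + exp(8*b))/(C1 - exp(8*b)))


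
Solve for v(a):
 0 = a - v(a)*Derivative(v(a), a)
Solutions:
 v(a) = -sqrt(C1 + a^2)
 v(a) = sqrt(C1 + a^2)


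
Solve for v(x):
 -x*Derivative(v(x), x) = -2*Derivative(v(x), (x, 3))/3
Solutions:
 v(x) = C1 + Integral(C2*airyai(2^(2/3)*3^(1/3)*x/2) + C3*airybi(2^(2/3)*3^(1/3)*x/2), x)


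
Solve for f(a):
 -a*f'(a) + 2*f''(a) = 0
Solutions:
 f(a) = C1 + C2*erfi(a/2)


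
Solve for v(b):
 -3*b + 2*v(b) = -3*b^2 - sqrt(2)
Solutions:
 v(b) = -3*b^2/2 + 3*b/2 - sqrt(2)/2


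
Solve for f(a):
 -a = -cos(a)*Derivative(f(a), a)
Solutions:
 f(a) = C1 + Integral(a/cos(a), a)


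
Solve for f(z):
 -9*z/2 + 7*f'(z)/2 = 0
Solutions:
 f(z) = C1 + 9*z^2/14


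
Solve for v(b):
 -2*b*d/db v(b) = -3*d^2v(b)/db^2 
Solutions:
 v(b) = C1 + C2*erfi(sqrt(3)*b/3)


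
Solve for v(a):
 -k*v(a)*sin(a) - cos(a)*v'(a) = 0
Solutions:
 v(a) = C1*exp(k*log(cos(a)))


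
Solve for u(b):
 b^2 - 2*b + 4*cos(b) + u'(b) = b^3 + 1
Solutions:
 u(b) = C1 + b^4/4 - b^3/3 + b^2 + b - 4*sin(b)


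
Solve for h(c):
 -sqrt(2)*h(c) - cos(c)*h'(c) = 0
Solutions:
 h(c) = C1*(sin(c) - 1)^(sqrt(2)/2)/(sin(c) + 1)^(sqrt(2)/2)


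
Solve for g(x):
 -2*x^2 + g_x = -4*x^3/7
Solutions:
 g(x) = C1 - x^4/7 + 2*x^3/3


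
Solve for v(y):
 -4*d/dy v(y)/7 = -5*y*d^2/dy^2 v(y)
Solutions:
 v(y) = C1 + C2*y^(39/35)


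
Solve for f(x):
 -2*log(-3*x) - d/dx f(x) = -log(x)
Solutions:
 f(x) = C1 - x*log(x) + x*(-2*log(3) + 1 - 2*I*pi)


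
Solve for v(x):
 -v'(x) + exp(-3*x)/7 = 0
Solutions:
 v(x) = C1 - exp(-3*x)/21


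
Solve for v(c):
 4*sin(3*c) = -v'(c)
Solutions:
 v(c) = C1 + 4*cos(3*c)/3


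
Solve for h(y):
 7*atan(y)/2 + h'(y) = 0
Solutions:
 h(y) = C1 - 7*y*atan(y)/2 + 7*log(y^2 + 1)/4


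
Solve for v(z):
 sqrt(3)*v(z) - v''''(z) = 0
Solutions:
 v(z) = C1*exp(-3^(1/8)*z) + C2*exp(3^(1/8)*z) + C3*sin(3^(1/8)*z) + C4*cos(3^(1/8)*z)


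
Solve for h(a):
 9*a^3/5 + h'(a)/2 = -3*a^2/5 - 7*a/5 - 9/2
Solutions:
 h(a) = C1 - 9*a^4/10 - 2*a^3/5 - 7*a^2/5 - 9*a


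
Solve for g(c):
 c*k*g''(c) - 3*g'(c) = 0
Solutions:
 g(c) = C1 + c^(((re(k) + 3)*re(k) + im(k)^2)/(re(k)^2 + im(k)^2))*(C2*sin(3*log(c)*Abs(im(k))/(re(k)^2 + im(k)^2)) + C3*cos(3*log(c)*im(k)/(re(k)^2 + im(k)^2)))


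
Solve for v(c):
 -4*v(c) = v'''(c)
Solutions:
 v(c) = C3*exp(-2^(2/3)*c) + (C1*sin(2^(2/3)*sqrt(3)*c/2) + C2*cos(2^(2/3)*sqrt(3)*c/2))*exp(2^(2/3)*c/2)


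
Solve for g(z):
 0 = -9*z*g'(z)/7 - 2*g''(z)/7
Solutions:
 g(z) = C1 + C2*erf(3*z/2)


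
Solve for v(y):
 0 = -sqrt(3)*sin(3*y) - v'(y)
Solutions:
 v(y) = C1 + sqrt(3)*cos(3*y)/3


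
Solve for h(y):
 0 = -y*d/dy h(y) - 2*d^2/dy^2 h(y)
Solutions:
 h(y) = C1 + C2*erf(y/2)


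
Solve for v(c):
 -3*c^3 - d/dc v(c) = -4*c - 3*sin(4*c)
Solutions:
 v(c) = C1 - 3*c^4/4 + 2*c^2 - 3*cos(4*c)/4


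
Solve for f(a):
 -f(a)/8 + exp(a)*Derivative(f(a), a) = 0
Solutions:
 f(a) = C1*exp(-exp(-a)/8)


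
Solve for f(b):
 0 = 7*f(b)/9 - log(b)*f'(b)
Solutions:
 f(b) = C1*exp(7*li(b)/9)


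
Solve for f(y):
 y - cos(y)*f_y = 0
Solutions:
 f(y) = C1 + Integral(y/cos(y), y)


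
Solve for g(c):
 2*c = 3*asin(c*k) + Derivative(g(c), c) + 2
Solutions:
 g(c) = C1 + c^2 - 2*c - 3*Piecewise((c*asin(c*k) + sqrt(-c^2*k^2 + 1)/k, Ne(k, 0)), (0, True))


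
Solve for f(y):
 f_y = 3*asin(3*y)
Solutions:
 f(y) = C1 + 3*y*asin(3*y) + sqrt(1 - 9*y^2)


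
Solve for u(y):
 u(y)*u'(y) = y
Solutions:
 u(y) = -sqrt(C1 + y^2)
 u(y) = sqrt(C1 + y^2)


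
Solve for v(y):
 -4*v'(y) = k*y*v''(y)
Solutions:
 v(y) = C1 + y^(((re(k) - 4)*re(k) + im(k)^2)/(re(k)^2 + im(k)^2))*(C2*sin(4*log(y)*Abs(im(k))/(re(k)^2 + im(k)^2)) + C3*cos(4*log(y)*im(k)/(re(k)^2 + im(k)^2)))


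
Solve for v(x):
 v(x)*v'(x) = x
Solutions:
 v(x) = -sqrt(C1 + x^2)
 v(x) = sqrt(C1 + x^2)


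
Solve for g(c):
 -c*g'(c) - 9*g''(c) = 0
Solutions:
 g(c) = C1 + C2*erf(sqrt(2)*c/6)


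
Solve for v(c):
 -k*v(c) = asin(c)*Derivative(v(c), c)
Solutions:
 v(c) = C1*exp(-k*Integral(1/asin(c), c))


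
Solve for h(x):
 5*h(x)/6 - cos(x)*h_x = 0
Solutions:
 h(x) = C1*(sin(x) + 1)^(5/12)/(sin(x) - 1)^(5/12)


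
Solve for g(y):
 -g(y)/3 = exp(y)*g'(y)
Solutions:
 g(y) = C1*exp(exp(-y)/3)


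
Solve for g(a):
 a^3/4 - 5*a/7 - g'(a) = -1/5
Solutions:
 g(a) = C1 + a^4/16 - 5*a^2/14 + a/5


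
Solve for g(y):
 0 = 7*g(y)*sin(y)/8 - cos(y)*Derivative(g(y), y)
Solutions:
 g(y) = C1/cos(y)^(7/8)


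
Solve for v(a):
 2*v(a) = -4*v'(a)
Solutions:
 v(a) = C1*exp(-a/2)


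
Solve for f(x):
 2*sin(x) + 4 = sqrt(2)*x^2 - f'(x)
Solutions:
 f(x) = C1 + sqrt(2)*x^3/3 - 4*x + 2*cos(x)


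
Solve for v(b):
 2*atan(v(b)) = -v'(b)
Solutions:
 Integral(1/atan(_y), (_y, v(b))) = C1 - 2*b


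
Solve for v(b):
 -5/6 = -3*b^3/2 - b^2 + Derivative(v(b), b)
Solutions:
 v(b) = C1 + 3*b^4/8 + b^3/3 - 5*b/6


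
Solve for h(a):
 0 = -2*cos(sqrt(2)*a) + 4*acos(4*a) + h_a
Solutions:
 h(a) = C1 - 4*a*acos(4*a) + sqrt(1 - 16*a^2) + sqrt(2)*sin(sqrt(2)*a)


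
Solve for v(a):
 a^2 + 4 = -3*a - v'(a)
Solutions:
 v(a) = C1 - a^3/3 - 3*a^2/2 - 4*a


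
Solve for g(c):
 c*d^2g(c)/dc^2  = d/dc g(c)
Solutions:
 g(c) = C1 + C2*c^2


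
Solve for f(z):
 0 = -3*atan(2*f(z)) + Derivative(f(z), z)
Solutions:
 Integral(1/atan(2*_y), (_y, f(z))) = C1 + 3*z


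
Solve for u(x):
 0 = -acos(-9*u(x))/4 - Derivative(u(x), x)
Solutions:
 Integral(1/acos(-9*_y), (_y, u(x))) = C1 - x/4


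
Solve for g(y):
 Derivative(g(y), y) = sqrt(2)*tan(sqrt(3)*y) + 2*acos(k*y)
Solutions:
 g(y) = C1 + 2*Piecewise((y*acos(k*y) - sqrt(-k^2*y^2 + 1)/k, Ne(k, 0)), (pi*y/2, True)) - sqrt(6)*log(cos(sqrt(3)*y))/3


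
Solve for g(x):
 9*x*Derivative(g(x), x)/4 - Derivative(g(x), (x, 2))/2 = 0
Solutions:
 g(x) = C1 + C2*erfi(3*x/2)


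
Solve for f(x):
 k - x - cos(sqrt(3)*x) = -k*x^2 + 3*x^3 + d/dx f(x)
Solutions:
 f(x) = C1 + k*x^3/3 + k*x - 3*x^4/4 - x^2/2 - sqrt(3)*sin(sqrt(3)*x)/3


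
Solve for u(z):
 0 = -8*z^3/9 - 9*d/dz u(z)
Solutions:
 u(z) = C1 - 2*z^4/81


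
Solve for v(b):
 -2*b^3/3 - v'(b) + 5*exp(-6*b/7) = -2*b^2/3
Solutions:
 v(b) = C1 - b^4/6 + 2*b^3/9 - 35*exp(-6*b/7)/6


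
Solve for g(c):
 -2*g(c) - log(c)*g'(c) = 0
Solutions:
 g(c) = C1*exp(-2*li(c))


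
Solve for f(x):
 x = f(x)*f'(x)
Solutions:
 f(x) = -sqrt(C1 + x^2)
 f(x) = sqrt(C1 + x^2)


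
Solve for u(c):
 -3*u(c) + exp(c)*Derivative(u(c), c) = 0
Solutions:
 u(c) = C1*exp(-3*exp(-c))


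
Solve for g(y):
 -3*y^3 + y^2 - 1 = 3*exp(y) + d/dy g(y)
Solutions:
 g(y) = C1 - 3*y^4/4 + y^3/3 - y - 3*exp(y)


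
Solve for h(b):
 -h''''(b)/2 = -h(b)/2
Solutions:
 h(b) = C1*exp(-b) + C2*exp(b) + C3*sin(b) + C4*cos(b)


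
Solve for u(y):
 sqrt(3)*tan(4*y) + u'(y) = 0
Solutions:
 u(y) = C1 + sqrt(3)*log(cos(4*y))/4


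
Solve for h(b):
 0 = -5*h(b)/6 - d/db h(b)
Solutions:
 h(b) = C1*exp(-5*b/6)


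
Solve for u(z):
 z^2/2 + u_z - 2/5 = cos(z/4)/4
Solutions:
 u(z) = C1 - z^3/6 + 2*z/5 + sin(z/4)


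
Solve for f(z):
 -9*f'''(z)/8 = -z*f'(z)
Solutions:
 f(z) = C1 + Integral(C2*airyai(2*3^(1/3)*z/3) + C3*airybi(2*3^(1/3)*z/3), z)


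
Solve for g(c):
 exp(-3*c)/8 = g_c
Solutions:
 g(c) = C1 - exp(-3*c)/24


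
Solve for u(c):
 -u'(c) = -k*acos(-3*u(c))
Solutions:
 Integral(1/acos(-3*_y), (_y, u(c))) = C1 + c*k


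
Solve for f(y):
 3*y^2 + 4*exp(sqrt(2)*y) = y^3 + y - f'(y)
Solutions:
 f(y) = C1 + y^4/4 - y^3 + y^2/2 - 2*sqrt(2)*exp(sqrt(2)*y)


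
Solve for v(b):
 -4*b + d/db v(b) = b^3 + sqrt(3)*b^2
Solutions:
 v(b) = C1 + b^4/4 + sqrt(3)*b^3/3 + 2*b^2


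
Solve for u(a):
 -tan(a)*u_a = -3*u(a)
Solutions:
 u(a) = C1*sin(a)^3


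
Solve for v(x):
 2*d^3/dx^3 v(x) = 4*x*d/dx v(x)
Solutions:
 v(x) = C1 + Integral(C2*airyai(2^(1/3)*x) + C3*airybi(2^(1/3)*x), x)
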